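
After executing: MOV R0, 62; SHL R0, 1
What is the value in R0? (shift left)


Register state trace:
  MOV R0, 62  → R0 = 62
  SHL R0, 1  → R0 = 62 << 1 = 62 * 2^1 = 124
Final: R0 = 124

124


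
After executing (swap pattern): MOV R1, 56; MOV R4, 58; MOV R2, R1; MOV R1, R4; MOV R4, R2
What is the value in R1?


Register state trace (swap pattern):
  MOV R1, 56  → R1 = 56
  MOV R4, 58  → R4 = 58
  MOV R2, R1  → R2 = 56  (save R1)
  MOV R1, R4  → R1 = 58  (R1 gets R4's value)
  MOV R4, R2  → R4 = 56  (R4 gets saved value)
Final: R1 = 58

58


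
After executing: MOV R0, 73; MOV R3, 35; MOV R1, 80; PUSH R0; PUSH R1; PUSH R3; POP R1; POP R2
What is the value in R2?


Stack trace (top is rightmost):
  MOV R0, 73  → R0 = 73
  MOV R3, 35  → R3 = 35
  MOV R1, 80  → R1 = 80
  PUSH R0  → stack: [73]
  PUSH R1  → stack: [73, 80]
  PUSH R3  → stack: [73, 80, 35]
  POP R1  → R1 = 35, stack: [73, 80]
  POP R2  → R2 = 80, stack: [73]
Final: R2 = 80

80


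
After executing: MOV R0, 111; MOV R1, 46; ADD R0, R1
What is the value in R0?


Register state trace:
  MOV R0, 111  → R0 = 111
  MOV R1, 46  → R1 = 46
  ADD R0, R1  → R0 = 111 + 46 = 157
Final: R0 = 157

157


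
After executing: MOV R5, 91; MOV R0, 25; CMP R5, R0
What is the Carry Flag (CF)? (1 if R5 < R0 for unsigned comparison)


Register state trace:
  MOV R5, 91  → R5 = 91
  MOV R0, 25  → R0 = 25
  CMP R5, R0  → unsigned 91 - 25: no borrow
  91 >= 25, so CF = 0
CF = 0

0


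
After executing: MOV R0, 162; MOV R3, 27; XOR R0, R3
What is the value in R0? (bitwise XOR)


Register state trace:
  MOV R0, 162  → R0 = 162 (0b10100010)
  MOV R3, 27  → R3 = 27 (0b00011011)
  XOR R0, R3  → R0 = 162 XOR 27 = 185 (0b10111001)
Final: R0 = 185

185


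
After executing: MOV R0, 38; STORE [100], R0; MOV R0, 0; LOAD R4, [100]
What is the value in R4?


Register and memory trace:
  MOV R0, 38  → R0 = 38
  STORE [100], R0  → mem[100] = 38
  MOV R0, 0  → R0 = 0
  LOAD R4, [100]  → R4 = mem[100] = 38
Final: R4 = 38

38


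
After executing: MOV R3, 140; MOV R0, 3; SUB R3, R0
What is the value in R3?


Register state trace:
  MOV R3, 140  → R3 = 140
  MOV R0, 3  → R0 = 3
  SUB R3, R0  → R3 = 140 - 3 = 137
Final: R3 = 137

137


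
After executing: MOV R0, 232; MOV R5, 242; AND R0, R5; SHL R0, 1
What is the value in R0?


Register state trace:
  MOV R0, 232  → R0 = 232 (0b11101000)
  MOV R5, 242  → R5 = 242 (0b11110010)
  AND R0, R5  → R0 = 232 AND 242 = 224 (0b11100000)
  SHL R0, 1  → R0 = 224 << 1 = 448
Final: R0 = 448

448


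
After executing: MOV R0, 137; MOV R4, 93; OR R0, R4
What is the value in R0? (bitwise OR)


Register state trace:
  MOV R0, 137  → R0 = 137 (0b10001001)
  MOV R4, 93  → R4 = 93 (0b01011101)
  OR R0, R4   → R0 = 137 OR 93 = 221 (0b11011101)
Final: R0 = 221

221


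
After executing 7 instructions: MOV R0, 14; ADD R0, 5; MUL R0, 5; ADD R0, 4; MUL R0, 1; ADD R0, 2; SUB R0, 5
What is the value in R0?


Register state trace:
  MOV R0, 14  → R0 = 14
  ADD R0, 5  → R0 = 14 + 5 = 19
  MUL R0, 5  → R0 = 19 * 5 = 95
  ADD R0, 4  → R0 = 95 + 4 = 99
  MUL R0, 1  → R0 = 99 * 1 = 99
  ADD R0, 2  → R0 = 99 + 2 = 101
  SUB R0, 5  → R0 = 101 - 5 = 96
Final: R0 = 96

96


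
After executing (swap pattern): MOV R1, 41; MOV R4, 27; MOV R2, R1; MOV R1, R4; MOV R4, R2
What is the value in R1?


Register state trace (swap pattern):
  MOV R1, 41  → R1 = 41
  MOV R4, 27  → R4 = 27
  MOV R2, R1  → R2 = 41  (save R1)
  MOV R1, R4  → R1 = 27  (R1 gets R4's value)
  MOV R4, R2  → R4 = 41  (R4 gets saved value)
Final: R1 = 27

27


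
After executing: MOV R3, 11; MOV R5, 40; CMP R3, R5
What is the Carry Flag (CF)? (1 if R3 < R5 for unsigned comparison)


Register state trace:
  MOV R3, 11  → R3 = 11
  MOV R5, 40  → R5 = 40
  CMP R3, R5  → unsigned 11 - 40: borrow occurs
  11 < 40, so CF = 1
CF = 1

1


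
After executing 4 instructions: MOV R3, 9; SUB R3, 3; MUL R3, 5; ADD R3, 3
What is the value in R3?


Register state trace:
  MOV R3, 9  → R3 = 9
  SUB R3, 3  → R3 = 9 - 3 = 6
  MUL R3, 5  → R3 = 6 * 5 = 30
  ADD R3, 3  → R3 = 30 + 3 = 33
Final: R3 = 33

33


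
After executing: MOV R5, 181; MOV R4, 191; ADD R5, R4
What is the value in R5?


Register state trace:
  MOV R5, 181  → R5 = 181
  MOV R4, 191  → R4 = 191
  ADD R5, R4  → R5 = 181 + 191 = 372
Final: R5 = 372

372


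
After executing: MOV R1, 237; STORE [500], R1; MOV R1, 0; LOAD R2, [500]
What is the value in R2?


Register and memory trace:
  MOV R1, 237  → R1 = 237
  STORE [500], R1  → mem[500] = 237
  MOV R1, 0  → R1 = 0
  LOAD R2, [500]  → R2 = mem[500] = 237
Final: R2 = 237

237


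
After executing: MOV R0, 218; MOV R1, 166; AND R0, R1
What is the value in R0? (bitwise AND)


Register state trace:
  MOV R0, 218  → R0 = 218 (0b11011010)
  MOV R1, 166  → R1 = 166 (0b10100110)
  AND R0, R1  → R0 = 218 AND 166 = 130 (0b10000010)
Final: R0 = 130

130


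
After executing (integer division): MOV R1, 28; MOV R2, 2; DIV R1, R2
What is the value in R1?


Register state trace:
  MOV R1, 28  → R1 = 28
  MOV R2, 2  → R2 = 2
  DIV R1, R2  → R1 = 28 // 2 = 14
Final: R1 = 14

14


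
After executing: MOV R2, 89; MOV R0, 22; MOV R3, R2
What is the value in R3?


Register state trace:
  MOV R2, 89  → R2 = 89
  MOV R0, 22  → R0 = 22
  MOV R3, R2  → R3 = 89
Final: R3 = 89

89


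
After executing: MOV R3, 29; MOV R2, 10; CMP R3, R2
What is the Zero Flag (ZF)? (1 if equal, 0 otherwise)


Register state trace:
  MOV R3, 29  → R3 = 29
  MOV R2, 10  → R2 = 10
  CMP R3, R2  → computes 29 - 10 = 19
  Result is nonzero, so values are not equal
ZF = 0

0


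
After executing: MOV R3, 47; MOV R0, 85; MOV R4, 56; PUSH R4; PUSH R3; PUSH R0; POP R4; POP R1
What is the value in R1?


Stack trace (top is rightmost):
  MOV R3, 47  → R3 = 47
  MOV R0, 85  → R0 = 85
  MOV R4, 56  → R4 = 56
  PUSH R4  → stack: [56]
  PUSH R3  → stack: [56, 47]
  PUSH R0  → stack: [56, 47, 85]
  POP R4  → R4 = 85, stack: [56, 47]
  POP R1  → R1 = 47, stack: [56]
Final: R1 = 47

47


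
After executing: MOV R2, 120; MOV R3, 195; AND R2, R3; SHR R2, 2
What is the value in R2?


Register state trace:
  MOV R2, 120  → R2 = 120 (0b01111000)
  MOV R3, 195  → R3 = 195 (0b11000011)
  AND R2, R3  → R2 = 120 AND 195 = 64 (0b01000000)
  SHR R2, 2  → R2 = 64 >> 2 = 16
Final: R2 = 16

16


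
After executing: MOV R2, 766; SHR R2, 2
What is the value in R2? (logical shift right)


Register state trace:
  MOV R2, 766  → R2 = 766
  SHR R2, 2  → R2 = 766 >> 2 = 766 // 2^2 = 191
Final: R2 = 191

191


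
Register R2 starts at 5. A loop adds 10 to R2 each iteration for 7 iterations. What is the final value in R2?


Starting value: R2 = 5
  Iter 1: R2 = 5 + 10 = 15
  Iter 2: R2 = 15 + 10 = 25
  Iter 3: R2 = 25 + 10 = 35
  Iter 4: R2 = 35 + 10 = 45
  Iter 5: R2 = 45 + 10 = 55
  Iter 6: R2 = 55 + 10 = 65
  Iter 7: R2 = 65 + 10 = 75
Final: R2 = 75

75


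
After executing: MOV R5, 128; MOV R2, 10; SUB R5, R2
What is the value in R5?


Register state trace:
  MOV R5, 128  → R5 = 128
  MOV R2, 10  → R2 = 10
  SUB R5, R2  → R5 = 128 - 10 = 118
Final: R5 = 118

118


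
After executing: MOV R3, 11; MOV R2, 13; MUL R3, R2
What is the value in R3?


Register state trace:
  MOV R3, 11  → R3 = 11
  MOV R2, 13  → R2 = 13
  MUL R3, R2  → R3 = 11 * 13 = 143
Final: R3 = 143

143


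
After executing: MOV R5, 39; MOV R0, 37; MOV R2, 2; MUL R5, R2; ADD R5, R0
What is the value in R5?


Register state trace:
  MOV R5, 39  → R5 = 39
  MOV R0, 37  → R0 = 37
  MOV R2, 2  → R2 = 2
  MUL R5, R2  → R5 = 39 * 2 = 78
  ADD R5, R0  → R5 = 78 + 37 = 115
Final: R5 = 115

115


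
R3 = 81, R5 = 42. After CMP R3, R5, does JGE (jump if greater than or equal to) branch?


Trace:
  R3 = 81, R5 = 42
  CMP R3, R5  → compares 81 vs 42
  JGE checks: is 81 greater than or equal to 42?
  81 > 42, so condition is true
Branch taken: Yes

Yes


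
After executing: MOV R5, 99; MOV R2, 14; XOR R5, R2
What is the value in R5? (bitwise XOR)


Register state trace:
  MOV R5, 99  → R5 = 99 (0b01100011)
  MOV R2, 14  → R2 = 14 (0b00001110)
  XOR R5, R2  → R5 = 99 XOR 14 = 109 (0b01101101)
Final: R5 = 109

109


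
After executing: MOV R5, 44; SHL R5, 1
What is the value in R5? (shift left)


Register state trace:
  MOV R5, 44  → R5 = 44
  SHL R5, 1  → R5 = 44 << 1 = 44 * 2^1 = 88
Final: R5 = 88

88


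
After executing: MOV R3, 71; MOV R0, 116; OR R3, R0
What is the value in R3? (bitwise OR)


Register state trace:
  MOV R3, 71  → R3 = 71 (0b01000111)
  MOV R0, 116  → R0 = 116 (0b01110100)
  OR R3, R0   → R3 = 71 OR 116 = 119 (0b01110111)
Final: R3 = 119

119


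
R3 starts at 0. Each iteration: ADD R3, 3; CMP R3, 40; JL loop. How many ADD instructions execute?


Loop trace (R3 starts at 0, target 40, step 3):
  ADD #1: R3 = 0 + 3 = 3  → 3 < 40, loop
  ADD #2: R3 = 3 + 3 = 6  → 6 < 40, loop
  ADD #3: R3 = 6 + 3 = 9  → 9 < 40, loop
  ADD #4: R3 = 9 + 3 = 12  → 12 < 40, loop
  ADD #5: R3 = 12 + 3 = 15  → 15 < 40, loop
  ADD #6: R3 = 15 + 3 = 18  → 18 < 40, loop
  ADD #7: R3 = 18 + 3 = 21  → 21 < 40, loop
  ADD #8: R3 = 21 + 3 = 24  → 24 < 40, loop
  ADD #9: R3 = 24 + 3 = 27  → 27 < 40, loop
  ADD #10: R3 = 27 + 3 = 30  → 30 < 40, loop
  ADD #11: R3 = 30 + 3 = 33  → 33 < 40, loop
  ADD #12: R3 = 33 + 3 = 36  → 36 < 40, loop
  ADD #13: R3 = 36 + 3 = 39  → 39 < 40, loop
  ADD #14: R3 = 39 + 3 = 42  → 42 >= 40, exit
Total ADD instructions: 14

14


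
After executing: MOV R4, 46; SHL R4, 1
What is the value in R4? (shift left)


Register state trace:
  MOV R4, 46  → R4 = 46
  SHL R4, 1  → R4 = 46 << 1 = 46 * 2^1 = 92
Final: R4 = 92

92


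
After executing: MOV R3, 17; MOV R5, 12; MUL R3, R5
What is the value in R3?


Register state trace:
  MOV R3, 17  → R3 = 17
  MOV R5, 12  → R5 = 12
  MUL R3, R5  → R3 = 17 * 12 = 204
Final: R3 = 204

204


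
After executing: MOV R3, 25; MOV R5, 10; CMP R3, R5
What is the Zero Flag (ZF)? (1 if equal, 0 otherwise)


Register state trace:
  MOV R3, 25  → R3 = 25
  MOV R5, 10  → R5 = 10
  CMP R3, R5  → computes 25 - 10 = 15
  Result is nonzero, so values are not equal
ZF = 0

0


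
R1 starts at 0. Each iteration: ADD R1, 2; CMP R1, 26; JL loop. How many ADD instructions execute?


Loop trace (R1 starts at 0, target 26, step 2):
  ADD #1: R1 = 0 + 2 = 2  → 2 < 26, loop
  ADD #2: R1 = 2 + 2 = 4  → 4 < 26, loop
  ADD #3: R1 = 4 + 2 = 6  → 6 < 26, loop
  ADD #4: R1 = 6 + 2 = 8  → 8 < 26, loop
  ADD #5: R1 = 8 + 2 = 10  → 10 < 26, loop
  ADD #6: R1 = 10 + 2 = 12  → 12 < 26, loop
  ADD #7: R1 = 12 + 2 = 14  → 14 < 26, loop
  ADD #8: R1 = 14 + 2 = 16  → 16 < 26, loop
  ADD #9: R1 = 16 + 2 = 18  → 18 < 26, loop
  ADD #10: R1 = 18 + 2 = 20  → 20 < 26, loop
  ADD #11: R1 = 20 + 2 = 22  → 22 < 26, loop
  ADD #12: R1 = 22 + 2 = 24  → 24 < 26, loop
  ADD #13: R1 = 24 + 2 = 26  → 26 >= 26, exit
Total ADD instructions: 13

13


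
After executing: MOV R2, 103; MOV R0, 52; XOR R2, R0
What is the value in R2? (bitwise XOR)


Register state trace:
  MOV R2, 103  → R2 = 103 (0b01100111)
  MOV R0, 52  → R0 = 52 (0b00110100)
  XOR R2, R0  → R2 = 103 XOR 52 = 83 (0b01010011)
Final: R2 = 83

83


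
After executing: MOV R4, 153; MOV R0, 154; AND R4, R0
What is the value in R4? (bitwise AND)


Register state trace:
  MOV R4, 153  → R4 = 153 (0b10011001)
  MOV R0, 154  → R0 = 154 (0b10011010)
  AND R4, R0  → R4 = 153 AND 154 = 152 (0b10011000)
Final: R4 = 152

152


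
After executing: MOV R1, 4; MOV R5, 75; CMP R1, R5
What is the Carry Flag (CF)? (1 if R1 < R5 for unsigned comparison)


Register state trace:
  MOV R1, 4  → R1 = 4
  MOV R5, 75  → R5 = 75
  CMP R1, R5  → unsigned 4 - 75: borrow occurs
  4 < 75, so CF = 1
CF = 1

1


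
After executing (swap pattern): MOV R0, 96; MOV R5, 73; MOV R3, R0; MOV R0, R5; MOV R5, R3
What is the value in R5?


Register state trace (swap pattern):
  MOV R0, 96  → R0 = 96
  MOV R5, 73  → R5 = 73
  MOV R3, R0  → R3 = 96  (save R0)
  MOV R0, R5  → R0 = 73  (R0 gets R5's value)
  MOV R5, R3  → R5 = 96  (R5 gets saved value)
Final: R5 = 96

96


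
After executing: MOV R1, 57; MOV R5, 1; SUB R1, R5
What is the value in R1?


Register state trace:
  MOV R1, 57  → R1 = 57
  MOV R5, 1  → R5 = 1
  SUB R1, R5  → R1 = 57 - 1 = 56
Final: R1 = 56

56


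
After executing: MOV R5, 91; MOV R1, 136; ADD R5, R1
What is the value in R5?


Register state trace:
  MOV R5, 91  → R5 = 91
  MOV R1, 136  → R1 = 136
  ADD R5, R1  → R5 = 91 + 136 = 227
Final: R5 = 227

227


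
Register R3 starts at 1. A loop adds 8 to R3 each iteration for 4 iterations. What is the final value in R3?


Starting value: R3 = 1
  Iter 1: R3 = 1 + 8 = 9
  Iter 2: R3 = 9 + 8 = 17
  Iter 3: R3 = 17 + 8 = 25
  Iter 4: R3 = 25 + 8 = 33
Final: R3 = 33

33


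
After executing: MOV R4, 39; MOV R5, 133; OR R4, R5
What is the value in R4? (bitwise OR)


Register state trace:
  MOV R4, 39  → R4 = 39 (0b00100111)
  MOV R5, 133  → R5 = 133 (0b10000101)
  OR R4, R5   → R4 = 39 OR 133 = 167 (0b10100111)
Final: R4 = 167

167


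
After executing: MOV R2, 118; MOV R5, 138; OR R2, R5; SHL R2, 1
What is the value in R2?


Register state trace:
  MOV R2, 118  → R2 = 118 (0b01110110)
  MOV R5, 138  → R5 = 138 (0b10001010)
  OR R2, R5  → R2 = 118 OR 138 = 254 (0b11111110)
  SHL R2, 1  → R2 = 254 << 1 = 508
Final: R2 = 508

508


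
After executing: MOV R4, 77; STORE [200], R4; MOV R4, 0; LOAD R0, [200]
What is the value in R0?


Register and memory trace:
  MOV R4, 77  → R4 = 77
  STORE [200], R4  → mem[200] = 77
  MOV R4, 0  → R4 = 0
  LOAD R0, [200]  → R0 = mem[200] = 77
Final: R0 = 77

77


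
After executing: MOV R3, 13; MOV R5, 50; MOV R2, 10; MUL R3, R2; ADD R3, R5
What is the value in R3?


Register state trace:
  MOV R3, 13  → R3 = 13
  MOV R5, 50  → R5 = 50
  MOV R2, 10  → R2 = 10
  MUL R3, R2  → R3 = 13 * 10 = 130
  ADD R3, R5  → R3 = 130 + 50 = 180
Final: R3 = 180

180


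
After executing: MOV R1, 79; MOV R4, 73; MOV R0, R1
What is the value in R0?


Register state trace:
  MOV R1, 79  → R1 = 79
  MOV R4, 73  → R4 = 73
  MOV R0, R1  → R0 = 79
Final: R0 = 79

79


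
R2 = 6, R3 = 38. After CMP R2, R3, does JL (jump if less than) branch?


Trace:
  R2 = 6, R3 = 38
  CMP R2, R3  → compares 6 vs 38
  JL checks: is 6 less than 38?
  6 < 38, so condition is true
Branch taken: Yes

Yes


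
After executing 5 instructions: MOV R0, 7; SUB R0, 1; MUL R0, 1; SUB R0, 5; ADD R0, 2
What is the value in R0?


Register state trace:
  MOV R0, 7  → R0 = 7
  SUB R0, 1  → R0 = 7 - 1 = 6
  MUL R0, 1  → R0 = 6 * 1 = 6
  SUB R0, 5  → R0 = 6 - 5 = 1
  ADD R0, 2  → R0 = 1 + 2 = 3
Final: R0 = 3

3


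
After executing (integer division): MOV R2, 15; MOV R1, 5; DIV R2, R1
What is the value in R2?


Register state trace:
  MOV R2, 15  → R2 = 15
  MOV R1, 5  → R1 = 5
  DIV R2, R1  → R2 = 15 // 5 = 3
Final: R2 = 3

3


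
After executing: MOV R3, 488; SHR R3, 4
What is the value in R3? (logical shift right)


Register state trace:
  MOV R3, 488  → R3 = 488
  SHR R3, 4  → R3 = 488 >> 4 = 488 // 2^4 = 30
Final: R3 = 30

30


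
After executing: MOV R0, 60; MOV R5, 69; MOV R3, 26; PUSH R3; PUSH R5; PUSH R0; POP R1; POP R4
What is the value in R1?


Stack trace (top is rightmost):
  MOV R0, 60  → R0 = 60
  MOV R5, 69  → R5 = 69
  MOV R3, 26  → R3 = 26
  PUSH R3  → stack: [26]
  PUSH R5  → stack: [26, 69]
  PUSH R0  → stack: [26, 69, 60]
  POP R1  → R1 = 60, stack: [26, 69]
  POP R4  → R4 = 69, stack: [26]
Final: R1 = 60

60


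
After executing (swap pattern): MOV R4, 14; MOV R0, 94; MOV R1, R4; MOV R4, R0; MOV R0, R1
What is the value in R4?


Register state trace (swap pattern):
  MOV R4, 14  → R4 = 14
  MOV R0, 94  → R0 = 94
  MOV R1, R4  → R1 = 14  (save R4)
  MOV R4, R0  → R4 = 94  (R4 gets R0's value)
  MOV R0, R1  → R0 = 14  (R0 gets saved value)
Final: R4 = 94

94


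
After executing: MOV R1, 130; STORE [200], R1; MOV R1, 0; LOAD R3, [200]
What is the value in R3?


Register and memory trace:
  MOV R1, 130  → R1 = 130
  STORE [200], R1  → mem[200] = 130
  MOV R1, 0  → R1 = 0
  LOAD R3, [200]  → R3 = mem[200] = 130
Final: R3 = 130

130


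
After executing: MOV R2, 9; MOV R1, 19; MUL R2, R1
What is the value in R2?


Register state trace:
  MOV R2, 9  → R2 = 9
  MOV R1, 19  → R1 = 19
  MUL R2, R1  → R2 = 9 * 19 = 171
Final: R2 = 171

171


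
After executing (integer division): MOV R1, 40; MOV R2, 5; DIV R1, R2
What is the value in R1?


Register state trace:
  MOV R1, 40  → R1 = 40
  MOV R2, 5  → R2 = 5
  DIV R1, R2  → R1 = 40 // 5 = 8
Final: R1 = 8

8


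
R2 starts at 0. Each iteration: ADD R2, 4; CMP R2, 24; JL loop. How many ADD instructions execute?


Loop trace (R2 starts at 0, target 24, step 4):
  ADD #1: R2 = 0 + 4 = 4  → 4 < 24, loop
  ADD #2: R2 = 4 + 4 = 8  → 8 < 24, loop
  ADD #3: R2 = 8 + 4 = 12  → 12 < 24, loop
  ADD #4: R2 = 12 + 4 = 16  → 16 < 24, loop
  ADD #5: R2 = 16 + 4 = 20  → 20 < 24, loop
  ADD #6: R2 = 20 + 4 = 24  → 24 >= 24, exit
Total ADD instructions: 6

6


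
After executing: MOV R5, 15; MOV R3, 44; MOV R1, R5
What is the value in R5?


Register state trace:
  MOV R5, 15  → R5 = 15
  MOV R3, 44  → R3 = 44
  MOV R1, R5  → R1 = 15
Final: R5 = 15

15


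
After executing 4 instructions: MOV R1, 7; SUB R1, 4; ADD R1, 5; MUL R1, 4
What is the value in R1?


Register state trace:
  MOV R1, 7  → R1 = 7
  SUB R1, 4  → R1 = 7 - 4 = 3
  ADD R1, 5  → R1 = 3 + 5 = 8
  MUL R1, 4  → R1 = 8 * 4 = 32
Final: R1 = 32

32


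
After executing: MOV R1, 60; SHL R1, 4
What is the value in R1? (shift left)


Register state trace:
  MOV R1, 60  → R1 = 60
  SHL R1, 4  → R1 = 60 << 4 = 60 * 2^4 = 960
Final: R1 = 960

960


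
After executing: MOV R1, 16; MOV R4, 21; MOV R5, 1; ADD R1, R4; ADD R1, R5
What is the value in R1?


Register state trace:
  MOV R1, 16  → R1 = 16
  MOV R4, 21  → R4 = 21
  MOV R5, 1  → R5 = 1
  ADD R1, R4  → R1 = 16 + 21 = 37
  ADD R1, R5  → R1 = 37 + 1 = 38
Final: R1 = 38

38


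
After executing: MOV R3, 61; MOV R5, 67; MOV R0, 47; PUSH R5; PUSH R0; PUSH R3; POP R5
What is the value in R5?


Stack trace (top is rightmost):
  MOV R3, 61  → R3 = 61
  MOV R5, 67  → R5 = 67
  MOV R0, 47  → R0 = 47
  PUSH R5  → stack: [67]
  PUSH R0  → stack: [67, 47]
  PUSH R3  → stack: [67, 47, 61]
  POP R5  → R5 = 61, stack: [67, 47]
Final: R5 = 61

61


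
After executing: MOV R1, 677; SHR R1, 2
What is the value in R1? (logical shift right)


Register state trace:
  MOV R1, 677  → R1 = 677
  SHR R1, 2  → R1 = 677 >> 2 = 677 // 2^2 = 169
Final: R1 = 169

169


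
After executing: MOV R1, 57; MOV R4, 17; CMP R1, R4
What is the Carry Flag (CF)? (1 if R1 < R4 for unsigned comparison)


Register state trace:
  MOV R1, 57  → R1 = 57
  MOV R4, 17  → R4 = 17
  CMP R1, R4  → unsigned 57 - 17: no borrow
  57 >= 17, so CF = 0
CF = 0

0


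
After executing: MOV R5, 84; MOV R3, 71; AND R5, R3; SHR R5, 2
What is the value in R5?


Register state trace:
  MOV R5, 84  → R5 = 84 (0b01010100)
  MOV R3, 71  → R3 = 71 (0b01000111)
  AND R5, R3  → R5 = 84 AND 71 = 68 (0b01000100)
  SHR R5, 2  → R5 = 68 >> 2 = 17
Final: R5 = 17

17


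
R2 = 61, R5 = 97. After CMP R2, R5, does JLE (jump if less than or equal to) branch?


Trace:
  R2 = 61, R5 = 97
  CMP R2, R5  → compares 61 vs 97
  JLE checks: is 61 less than or equal to 97?
  61 < 97, so condition is true
Branch taken: Yes

Yes


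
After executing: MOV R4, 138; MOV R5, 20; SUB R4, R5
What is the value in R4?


Register state trace:
  MOV R4, 138  → R4 = 138
  MOV R5, 20  → R5 = 20
  SUB R4, R5  → R4 = 138 - 20 = 118
Final: R4 = 118

118


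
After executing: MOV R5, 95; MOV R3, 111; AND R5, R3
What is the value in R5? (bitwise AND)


Register state trace:
  MOV R5, 95  → R5 = 95 (0b01011111)
  MOV R3, 111  → R3 = 111 (0b01101111)
  AND R5, R3  → R5 = 95 AND 111 = 79 (0b01001111)
Final: R5 = 79

79


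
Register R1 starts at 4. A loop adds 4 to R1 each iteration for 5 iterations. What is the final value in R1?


Starting value: R1 = 4
  Iter 1: R1 = 4 + 4 = 8
  Iter 2: R1 = 8 + 4 = 12
  Iter 3: R1 = 12 + 4 = 16
  Iter 4: R1 = 16 + 4 = 20
  Iter 5: R1 = 20 + 4 = 24
Final: R1 = 24

24


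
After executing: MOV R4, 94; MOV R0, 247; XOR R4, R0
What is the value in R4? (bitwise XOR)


Register state trace:
  MOV R4, 94  → R4 = 94 (0b01011110)
  MOV R0, 247  → R0 = 247 (0b11110111)
  XOR R4, R0  → R4 = 94 XOR 247 = 169 (0b10101001)
Final: R4 = 169

169


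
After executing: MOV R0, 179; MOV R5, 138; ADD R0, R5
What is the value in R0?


Register state trace:
  MOV R0, 179  → R0 = 179
  MOV R5, 138  → R5 = 138
  ADD R0, R5  → R0 = 179 + 138 = 317
Final: R0 = 317

317


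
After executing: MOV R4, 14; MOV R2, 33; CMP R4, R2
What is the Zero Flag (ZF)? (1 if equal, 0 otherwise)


Register state trace:
  MOV R4, 14  → R4 = 14
  MOV R2, 33  → R2 = 33
  CMP R4, R2  → computes 14 - 33 = -19
  Result is nonzero, so values are not equal
ZF = 0

0


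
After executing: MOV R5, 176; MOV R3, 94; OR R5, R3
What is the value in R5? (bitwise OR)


Register state trace:
  MOV R5, 176  → R5 = 176 (0b10110000)
  MOV R3, 94  → R3 = 94 (0b01011110)
  OR R5, R3   → R5 = 176 OR 94 = 254 (0b11111110)
Final: R5 = 254

254


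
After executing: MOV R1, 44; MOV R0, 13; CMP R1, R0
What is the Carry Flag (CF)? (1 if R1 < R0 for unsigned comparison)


Register state trace:
  MOV R1, 44  → R1 = 44
  MOV R0, 13  → R0 = 13
  CMP R1, R0  → unsigned 44 - 13: no borrow
  44 >= 13, so CF = 0
CF = 0

0


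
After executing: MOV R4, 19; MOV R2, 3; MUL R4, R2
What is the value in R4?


Register state trace:
  MOV R4, 19  → R4 = 19
  MOV R2, 3  → R2 = 3
  MUL R4, R2  → R4 = 19 * 3 = 57
Final: R4 = 57

57


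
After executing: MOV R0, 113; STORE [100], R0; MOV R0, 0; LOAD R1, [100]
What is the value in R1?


Register and memory trace:
  MOV R0, 113  → R0 = 113
  STORE [100], R0  → mem[100] = 113
  MOV R0, 0  → R0 = 0
  LOAD R1, [100]  → R1 = mem[100] = 113
Final: R1 = 113

113


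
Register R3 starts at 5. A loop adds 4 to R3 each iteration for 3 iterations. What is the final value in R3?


Starting value: R3 = 5
  Iter 1: R3 = 5 + 4 = 9
  Iter 2: R3 = 9 + 4 = 13
  Iter 3: R3 = 13 + 4 = 17
Final: R3 = 17

17


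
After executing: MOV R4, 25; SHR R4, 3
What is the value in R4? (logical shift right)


Register state trace:
  MOV R4, 25  → R4 = 25
  SHR R4, 3  → R4 = 25 >> 3 = 25 // 2^3 = 3
Final: R4 = 3

3


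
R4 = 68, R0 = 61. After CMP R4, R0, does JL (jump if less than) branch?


Trace:
  R4 = 68, R0 = 61
  CMP R4, R0  → compares 68 vs 61
  JL checks: is 68 less than 61?
  68 > 61, so condition is false
Branch taken: No

No


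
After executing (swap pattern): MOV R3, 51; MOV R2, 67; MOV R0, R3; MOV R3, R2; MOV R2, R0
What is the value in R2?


Register state trace (swap pattern):
  MOV R3, 51  → R3 = 51
  MOV R2, 67  → R2 = 67
  MOV R0, R3  → R0 = 51  (save R3)
  MOV R3, R2  → R3 = 67  (R3 gets R2's value)
  MOV R2, R0  → R2 = 51  (R2 gets saved value)
Final: R2 = 51

51


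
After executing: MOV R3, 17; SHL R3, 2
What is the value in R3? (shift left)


Register state trace:
  MOV R3, 17  → R3 = 17
  SHL R3, 2  → R3 = 17 << 2 = 17 * 2^2 = 68
Final: R3 = 68

68


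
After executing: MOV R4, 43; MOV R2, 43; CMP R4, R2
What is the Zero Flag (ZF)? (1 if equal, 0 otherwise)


Register state trace:
  MOV R4, 43  → R4 = 43
  MOV R2, 43  → R2 = 43
  CMP R4, R2  → computes 43 - 43 = 0
  Result is zero, so values are equal
ZF = 1

1


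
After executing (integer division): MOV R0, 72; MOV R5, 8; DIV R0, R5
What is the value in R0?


Register state trace:
  MOV R0, 72  → R0 = 72
  MOV R5, 8  → R5 = 8
  DIV R0, R5  → R0 = 72 // 8 = 9
Final: R0 = 9

9


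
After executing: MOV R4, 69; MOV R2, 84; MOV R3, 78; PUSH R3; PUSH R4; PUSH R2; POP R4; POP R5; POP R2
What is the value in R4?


Stack trace (top is rightmost):
  MOV R4, 69  → R4 = 69
  MOV R2, 84  → R2 = 84
  MOV R3, 78  → R3 = 78
  PUSH R3  → stack: [78]
  PUSH R4  → stack: [78, 69]
  PUSH R2  → stack: [78, 69, 84]
  POP R4  → R4 = 84, stack: [78, 69]
  POP R5  → R5 = 69, stack: [78]
  POP R2  → R2 = 78, stack: []
Final: R4 = 84

84


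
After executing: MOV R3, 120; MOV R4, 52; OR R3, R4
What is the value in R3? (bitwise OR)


Register state trace:
  MOV R3, 120  → R3 = 120 (0b01111000)
  MOV R4, 52  → R4 = 52 (0b00110100)
  OR R3, R4   → R3 = 120 OR 52 = 124 (0b01111100)
Final: R3 = 124

124


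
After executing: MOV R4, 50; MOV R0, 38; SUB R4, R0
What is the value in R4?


Register state trace:
  MOV R4, 50  → R4 = 50
  MOV R0, 38  → R0 = 38
  SUB R4, R0  → R4 = 50 - 38 = 12
Final: R4 = 12

12


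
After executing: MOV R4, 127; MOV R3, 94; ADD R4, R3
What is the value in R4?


Register state trace:
  MOV R4, 127  → R4 = 127
  MOV R3, 94  → R3 = 94
  ADD R4, R3  → R4 = 127 + 94 = 221
Final: R4 = 221

221


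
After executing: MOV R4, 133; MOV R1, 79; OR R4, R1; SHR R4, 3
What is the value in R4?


Register state trace:
  MOV R4, 133  → R4 = 133 (0b10000101)
  MOV R1, 79  → R1 = 79 (0b01001111)
  OR R4, R1  → R4 = 133 OR 79 = 207 (0b11001111)
  SHR R4, 3  → R4 = 207 >> 3 = 25
Final: R4 = 25

25


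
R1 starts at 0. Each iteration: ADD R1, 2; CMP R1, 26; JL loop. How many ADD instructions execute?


Loop trace (R1 starts at 0, target 26, step 2):
  ADD #1: R1 = 0 + 2 = 2  → 2 < 26, loop
  ADD #2: R1 = 2 + 2 = 4  → 4 < 26, loop
  ADD #3: R1 = 4 + 2 = 6  → 6 < 26, loop
  ADD #4: R1 = 6 + 2 = 8  → 8 < 26, loop
  ADD #5: R1 = 8 + 2 = 10  → 10 < 26, loop
  ADD #6: R1 = 10 + 2 = 12  → 12 < 26, loop
  ADD #7: R1 = 12 + 2 = 14  → 14 < 26, loop
  ADD #8: R1 = 14 + 2 = 16  → 16 < 26, loop
  ADD #9: R1 = 16 + 2 = 18  → 18 < 26, loop
  ADD #10: R1 = 18 + 2 = 20  → 20 < 26, loop
  ADD #11: R1 = 20 + 2 = 22  → 22 < 26, loop
  ADD #12: R1 = 22 + 2 = 24  → 24 < 26, loop
  ADD #13: R1 = 24 + 2 = 26  → 26 >= 26, exit
Total ADD instructions: 13

13


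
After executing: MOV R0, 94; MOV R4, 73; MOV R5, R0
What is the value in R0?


Register state trace:
  MOV R0, 94  → R0 = 94
  MOV R4, 73  → R4 = 73
  MOV R5, R0  → R5 = 94
Final: R0 = 94

94


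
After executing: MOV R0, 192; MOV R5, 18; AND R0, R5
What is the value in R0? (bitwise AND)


Register state trace:
  MOV R0, 192  → R0 = 192 (0b11000000)
  MOV R5, 18  → R5 = 18 (0b00010010)
  AND R0, R5  → R0 = 192 AND 18 = 0 (0b00000000)
Final: R0 = 0

0


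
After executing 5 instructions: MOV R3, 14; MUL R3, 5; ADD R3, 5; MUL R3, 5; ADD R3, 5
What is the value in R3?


Register state trace:
  MOV R3, 14  → R3 = 14
  MUL R3, 5  → R3 = 14 * 5 = 70
  ADD R3, 5  → R3 = 70 + 5 = 75
  MUL R3, 5  → R3 = 75 * 5 = 375
  ADD R3, 5  → R3 = 375 + 5 = 380
Final: R3 = 380

380


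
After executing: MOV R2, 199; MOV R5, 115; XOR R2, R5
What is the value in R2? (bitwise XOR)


Register state trace:
  MOV R2, 199  → R2 = 199 (0b11000111)
  MOV R5, 115  → R5 = 115 (0b01110011)
  XOR R2, R5  → R2 = 199 XOR 115 = 180 (0b10110100)
Final: R2 = 180

180


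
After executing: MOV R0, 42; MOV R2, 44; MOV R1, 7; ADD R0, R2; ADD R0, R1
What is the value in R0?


Register state trace:
  MOV R0, 42  → R0 = 42
  MOV R2, 44  → R2 = 44
  MOV R1, 7  → R1 = 7
  ADD R0, R2  → R0 = 42 + 44 = 86
  ADD R0, R1  → R0 = 86 + 7 = 93
Final: R0 = 93

93


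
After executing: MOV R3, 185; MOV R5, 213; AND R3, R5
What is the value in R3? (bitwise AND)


Register state trace:
  MOV R3, 185  → R3 = 185 (0b10111001)
  MOV R5, 213  → R5 = 213 (0b11010101)
  AND R3, R5  → R3 = 185 AND 213 = 145 (0b10010001)
Final: R3 = 145

145


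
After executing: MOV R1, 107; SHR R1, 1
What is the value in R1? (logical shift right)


Register state trace:
  MOV R1, 107  → R1 = 107
  SHR R1, 1  → R1 = 107 >> 1 = 107 // 2^1 = 53
Final: R1 = 53

53


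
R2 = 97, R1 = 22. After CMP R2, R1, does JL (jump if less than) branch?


Trace:
  R2 = 97, R1 = 22
  CMP R2, R1  → compares 97 vs 22
  JL checks: is 97 less than 22?
  97 > 22, so condition is false
Branch taken: No

No


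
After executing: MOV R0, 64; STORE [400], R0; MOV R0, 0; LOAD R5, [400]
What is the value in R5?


Register and memory trace:
  MOV R0, 64  → R0 = 64
  STORE [400], R0  → mem[400] = 64
  MOV R0, 0  → R0 = 0
  LOAD R5, [400]  → R5 = mem[400] = 64
Final: R5 = 64

64


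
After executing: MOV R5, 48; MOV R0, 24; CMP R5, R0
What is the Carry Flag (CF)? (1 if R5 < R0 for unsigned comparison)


Register state trace:
  MOV R5, 48  → R5 = 48
  MOV R0, 24  → R0 = 24
  CMP R5, R0  → unsigned 48 - 24: no borrow
  48 >= 24, so CF = 0
CF = 0

0


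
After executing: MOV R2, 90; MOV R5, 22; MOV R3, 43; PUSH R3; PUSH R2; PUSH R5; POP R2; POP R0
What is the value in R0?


Stack trace (top is rightmost):
  MOV R2, 90  → R2 = 90
  MOV R5, 22  → R5 = 22
  MOV R3, 43  → R3 = 43
  PUSH R3  → stack: [43]
  PUSH R2  → stack: [43, 90]
  PUSH R5  → stack: [43, 90, 22]
  POP R2  → R2 = 22, stack: [43, 90]
  POP R0  → R0 = 90, stack: [43]
Final: R0 = 90

90


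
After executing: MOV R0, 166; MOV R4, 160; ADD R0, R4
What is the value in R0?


Register state trace:
  MOV R0, 166  → R0 = 166
  MOV R4, 160  → R4 = 160
  ADD R0, R4  → R0 = 166 + 160 = 326
Final: R0 = 326

326


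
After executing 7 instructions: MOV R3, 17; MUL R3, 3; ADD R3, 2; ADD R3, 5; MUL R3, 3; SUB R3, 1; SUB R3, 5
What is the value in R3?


Register state trace:
  MOV R3, 17  → R3 = 17
  MUL R3, 3  → R3 = 17 * 3 = 51
  ADD R3, 2  → R3 = 51 + 2 = 53
  ADD R3, 5  → R3 = 53 + 5 = 58
  MUL R3, 3  → R3 = 58 * 3 = 174
  SUB R3, 1  → R3 = 174 - 1 = 173
  SUB R3, 5  → R3 = 173 - 5 = 168
Final: R3 = 168

168


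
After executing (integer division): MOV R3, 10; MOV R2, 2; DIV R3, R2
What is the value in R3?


Register state trace:
  MOV R3, 10  → R3 = 10
  MOV R2, 2  → R2 = 2
  DIV R3, R2  → R3 = 10 // 2 = 5
Final: R3 = 5

5


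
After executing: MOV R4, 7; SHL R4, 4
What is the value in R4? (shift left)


Register state trace:
  MOV R4, 7  → R4 = 7
  SHL R4, 4  → R4 = 7 << 4 = 7 * 2^4 = 112
Final: R4 = 112

112


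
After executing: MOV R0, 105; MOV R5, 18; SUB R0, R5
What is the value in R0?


Register state trace:
  MOV R0, 105  → R0 = 105
  MOV R5, 18  → R5 = 18
  SUB R0, R5  → R0 = 105 - 18 = 87
Final: R0 = 87

87


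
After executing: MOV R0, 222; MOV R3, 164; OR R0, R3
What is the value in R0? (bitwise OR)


Register state trace:
  MOV R0, 222  → R0 = 222 (0b11011110)
  MOV R3, 164  → R3 = 164 (0b10100100)
  OR R0, R3   → R0 = 222 OR 164 = 254 (0b11111110)
Final: R0 = 254

254


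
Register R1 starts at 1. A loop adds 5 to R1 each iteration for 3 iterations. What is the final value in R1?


Starting value: R1 = 1
  Iter 1: R1 = 1 + 5 = 6
  Iter 2: R1 = 6 + 5 = 11
  Iter 3: R1 = 11 + 5 = 16
Final: R1 = 16

16


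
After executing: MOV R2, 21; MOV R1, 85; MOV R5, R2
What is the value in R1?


Register state trace:
  MOV R2, 21  → R2 = 21
  MOV R1, 85  → R1 = 85
  MOV R5, R2  → R5 = 21
Final: R1 = 85

85


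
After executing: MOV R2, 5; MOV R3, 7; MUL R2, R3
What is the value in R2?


Register state trace:
  MOV R2, 5  → R2 = 5
  MOV R3, 7  → R3 = 7
  MUL R2, R3  → R2 = 5 * 7 = 35
Final: R2 = 35

35


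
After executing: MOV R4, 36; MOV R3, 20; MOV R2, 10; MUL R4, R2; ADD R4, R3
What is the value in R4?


Register state trace:
  MOV R4, 36  → R4 = 36
  MOV R3, 20  → R3 = 20
  MOV R2, 10  → R2 = 10
  MUL R4, R2  → R4 = 36 * 10 = 360
  ADD R4, R3  → R4 = 360 + 20 = 380
Final: R4 = 380

380


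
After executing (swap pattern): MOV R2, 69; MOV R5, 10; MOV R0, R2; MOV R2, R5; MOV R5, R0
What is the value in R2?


Register state trace (swap pattern):
  MOV R2, 69  → R2 = 69
  MOV R5, 10  → R5 = 10
  MOV R0, R2  → R0 = 69  (save R2)
  MOV R2, R5  → R2 = 10  (R2 gets R5's value)
  MOV R5, R0  → R5 = 69  (R5 gets saved value)
Final: R2 = 10

10


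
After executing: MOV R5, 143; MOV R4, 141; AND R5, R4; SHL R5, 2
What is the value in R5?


Register state trace:
  MOV R5, 143  → R5 = 143 (0b10001111)
  MOV R4, 141  → R4 = 141 (0b10001101)
  AND R5, R4  → R5 = 143 AND 141 = 141 (0b10001101)
  SHL R5, 2  → R5 = 141 << 2 = 564
Final: R5 = 564

564


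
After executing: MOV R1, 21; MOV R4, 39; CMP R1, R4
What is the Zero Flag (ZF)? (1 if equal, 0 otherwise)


Register state trace:
  MOV R1, 21  → R1 = 21
  MOV R4, 39  → R4 = 39
  CMP R1, R4  → computes 21 - 39 = -18
  Result is nonzero, so values are not equal
ZF = 0

0


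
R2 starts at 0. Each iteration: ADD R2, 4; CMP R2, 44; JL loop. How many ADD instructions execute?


Loop trace (R2 starts at 0, target 44, step 4):
  ADD #1: R2 = 0 + 4 = 4  → 4 < 44, loop
  ADD #2: R2 = 4 + 4 = 8  → 8 < 44, loop
  ADD #3: R2 = 8 + 4 = 12  → 12 < 44, loop
  ADD #4: R2 = 12 + 4 = 16  → 16 < 44, loop
  ADD #5: R2 = 16 + 4 = 20  → 20 < 44, loop
  ADD #6: R2 = 20 + 4 = 24  → 24 < 44, loop
  ADD #7: R2 = 24 + 4 = 28  → 28 < 44, loop
  ADD #8: R2 = 28 + 4 = 32  → 32 < 44, loop
  ADD #9: R2 = 32 + 4 = 36  → 36 < 44, loop
  ADD #10: R2 = 36 + 4 = 40  → 40 < 44, loop
  ADD #11: R2 = 40 + 4 = 44  → 44 >= 44, exit
Total ADD instructions: 11

11


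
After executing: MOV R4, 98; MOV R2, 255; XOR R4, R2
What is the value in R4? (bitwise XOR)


Register state trace:
  MOV R4, 98  → R4 = 98 (0b01100010)
  MOV R2, 255  → R2 = 255 (0b11111111)
  XOR R4, R2  → R4 = 98 XOR 255 = 157 (0b10011101)
Final: R4 = 157

157


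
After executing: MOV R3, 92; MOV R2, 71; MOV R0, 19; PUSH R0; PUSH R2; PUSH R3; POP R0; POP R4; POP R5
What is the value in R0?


Stack trace (top is rightmost):
  MOV R3, 92  → R3 = 92
  MOV R2, 71  → R2 = 71
  MOV R0, 19  → R0 = 19
  PUSH R0  → stack: [19]
  PUSH R2  → stack: [19, 71]
  PUSH R3  → stack: [19, 71, 92]
  POP R0  → R0 = 92, stack: [19, 71]
  POP R4  → R4 = 71, stack: [19]
  POP R5  → R5 = 19, stack: []
Final: R0 = 92

92


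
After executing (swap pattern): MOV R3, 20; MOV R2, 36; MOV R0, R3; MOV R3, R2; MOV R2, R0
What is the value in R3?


Register state trace (swap pattern):
  MOV R3, 20  → R3 = 20
  MOV R2, 36  → R2 = 36
  MOV R0, R3  → R0 = 20  (save R3)
  MOV R3, R2  → R3 = 36  (R3 gets R2's value)
  MOV R2, R0  → R2 = 20  (R2 gets saved value)
Final: R3 = 36

36


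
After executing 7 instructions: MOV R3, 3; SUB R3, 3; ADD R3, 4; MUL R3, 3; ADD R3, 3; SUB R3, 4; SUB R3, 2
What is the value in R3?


Register state trace:
  MOV R3, 3  → R3 = 3
  SUB R3, 3  → R3 = 3 - 3 = 0
  ADD R3, 4  → R3 = 0 + 4 = 4
  MUL R3, 3  → R3 = 4 * 3 = 12
  ADD R3, 3  → R3 = 12 + 3 = 15
  SUB R3, 4  → R3 = 15 - 4 = 11
  SUB R3, 2  → R3 = 11 - 2 = 9
Final: R3 = 9

9


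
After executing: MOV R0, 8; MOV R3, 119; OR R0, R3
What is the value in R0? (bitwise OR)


Register state trace:
  MOV R0, 8  → R0 = 8 (0b00001000)
  MOV R3, 119  → R3 = 119 (0b01110111)
  OR R0, R3   → R0 = 8 OR 119 = 127 (0b01111111)
Final: R0 = 127

127


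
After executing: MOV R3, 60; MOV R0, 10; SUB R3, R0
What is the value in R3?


Register state trace:
  MOV R3, 60  → R3 = 60
  MOV R0, 10  → R0 = 10
  SUB R3, R0  → R3 = 60 - 10 = 50
Final: R3 = 50

50


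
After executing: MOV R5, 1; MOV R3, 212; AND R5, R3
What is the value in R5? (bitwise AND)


Register state trace:
  MOV R5, 1  → R5 = 1 (0b00000001)
  MOV R3, 212  → R3 = 212 (0b11010100)
  AND R5, R3  → R5 = 1 AND 212 = 0 (0b00000000)
Final: R5 = 0

0


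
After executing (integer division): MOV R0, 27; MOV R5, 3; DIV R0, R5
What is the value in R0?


Register state trace:
  MOV R0, 27  → R0 = 27
  MOV R5, 3  → R5 = 3
  DIV R0, R5  → R0 = 27 // 3 = 9
Final: R0 = 9

9


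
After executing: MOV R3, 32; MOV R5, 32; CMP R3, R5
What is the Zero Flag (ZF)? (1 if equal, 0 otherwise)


Register state trace:
  MOV R3, 32  → R3 = 32
  MOV R5, 32  → R5 = 32
  CMP R3, R5  → computes 32 - 32 = 0
  Result is zero, so values are equal
ZF = 1

1


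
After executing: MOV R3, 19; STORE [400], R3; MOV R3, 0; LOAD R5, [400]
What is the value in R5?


Register and memory trace:
  MOV R3, 19  → R3 = 19
  STORE [400], R3  → mem[400] = 19
  MOV R3, 0  → R3 = 0
  LOAD R5, [400]  → R5 = mem[400] = 19
Final: R5 = 19

19


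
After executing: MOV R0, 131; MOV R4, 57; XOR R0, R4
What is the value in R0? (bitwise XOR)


Register state trace:
  MOV R0, 131  → R0 = 131 (0b10000011)
  MOV R4, 57  → R4 = 57 (0b00111001)
  XOR R0, R4  → R0 = 131 XOR 57 = 186 (0b10111010)
Final: R0 = 186

186


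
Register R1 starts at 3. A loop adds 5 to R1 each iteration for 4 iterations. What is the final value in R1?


Starting value: R1 = 3
  Iter 1: R1 = 3 + 5 = 8
  Iter 2: R1 = 8 + 5 = 13
  Iter 3: R1 = 13 + 5 = 18
  Iter 4: R1 = 18 + 5 = 23
Final: R1 = 23

23


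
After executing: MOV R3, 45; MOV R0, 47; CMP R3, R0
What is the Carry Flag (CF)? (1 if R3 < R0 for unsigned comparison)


Register state trace:
  MOV R3, 45  → R3 = 45
  MOV R0, 47  → R0 = 47
  CMP R3, R0  → unsigned 45 - 47: borrow occurs
  45 < 47, so CF = 1
CF = 1

1


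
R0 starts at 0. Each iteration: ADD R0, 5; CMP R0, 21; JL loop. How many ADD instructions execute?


Loop trace (R0 starts at 0, target 21, step 5):
  ADD #1: R0 = 0 + 5 = 5  → 5 < 21, loop
  ADD #2: R0 = 5 + 5 = 10  → 10 < 21, loop
  ADD #3: R0 = 10 + 5 = 15  → 15 < 21, loop
  ADD #4: R0 = 15 + 5 = 20  → 20 < 21, loop
  ADD #5: R0 = 20 + 5 = 25  → 25 >= 21, exit
Total ADD instructions: 5

5


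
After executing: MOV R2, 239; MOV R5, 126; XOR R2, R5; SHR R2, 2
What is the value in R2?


Register state trace:
  MOV R2, 239  → R2 = 239 (0b11101111)
  MOV R5, 126  → R5 = 126 (0b01111110)
  XOR R2, R5  → R2 = 239 XOR 126 = 145 (0b10010001)
  SHR R2, 2  → R2 = 145 >> 2 = 36
Final: R2 = 36

36


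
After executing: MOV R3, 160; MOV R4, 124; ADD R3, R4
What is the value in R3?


Register state trace:
  MOV R3, 160  → R3 = 160
  MOV R4, 124  → R4 = 124
  ADD R3, R4  → R3 = 160 + 124 = 284
Final: R3 = 284

284


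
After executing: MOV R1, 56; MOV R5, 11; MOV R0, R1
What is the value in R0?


Register state trace:
  MOV R1, 56  → R1 = 56
  MOV R5, 11  → R5 = 11
  MOV R0, R1  → R0 = 56
Final: R0 = 56

56


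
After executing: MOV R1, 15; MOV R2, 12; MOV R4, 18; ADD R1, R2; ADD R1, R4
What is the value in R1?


Register state trace:
  MOV R1, 15  → R1 = 15
  MOV R2, 12  → R2 = 12
  MOV R4, 18  → R4 = 18
  ADD R1, R2  → R1 = 15 + 12 = 27
  ADD R1, R4  → R1 = 27 + 18 = 45
Final: R1 = 45

45


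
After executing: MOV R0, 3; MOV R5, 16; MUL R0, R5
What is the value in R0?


Register state trace:
  MOV R0, 3  → R0 = 3
  MOV R5, 16  → R5 = 16
  MUL R0, R5  → R0 = 3 * 16 = 48
Final: R0 = 48

48


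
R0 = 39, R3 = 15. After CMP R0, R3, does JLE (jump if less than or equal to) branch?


Trace:
  R0 = 39, R3 = 15
  CMP R0, R3  → compares 39 vs 15
  JLE checks: is 39 less than or equal to 15?
  39 > 15, so condition is false
Branch taken: No

No


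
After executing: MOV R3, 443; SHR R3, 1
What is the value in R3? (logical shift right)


Register state trace:
  MOV R3, 443  → R3 = 443
  SHR R3, 1  → R3 = 443 >> 1 = 443 // 2^1 = 221
Final: R3 = 221

221
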